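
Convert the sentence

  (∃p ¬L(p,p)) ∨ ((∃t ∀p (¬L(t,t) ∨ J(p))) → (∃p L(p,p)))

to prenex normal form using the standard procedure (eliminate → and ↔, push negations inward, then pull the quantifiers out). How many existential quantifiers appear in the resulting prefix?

3

First replace A → B with ¬A ∨ B.
  (∃p ¬L(p,p)) ∨ ¬(∃t ∀p (¬L(t,t) ∨ J(p))) ∨ (∃p L(p,p))
Push ¬ through the quantifiers and connectives to reach negation normal form:
  (∃p ¬L(p,p)) ∨ (∀t ∃p (L(t,t) ∧ ¬J(p))) ∨ (∃p L(p,p))
Rename bound variables to avoid capture: p↦r, p↦w.
  (∃p ¬L(p,p)) ∨ (∀t ∃r (L(t,t) ∧ ¬J(r))) ∨ (∃w L(w,w))
Extract every quantifier outward, since the variables are now distinct and don't occur free across branches:
  ∃p ∀t ∃r ∃w (¬L(p,p) ∨ L(t,t) ∧ ¬J(r) ∨ L(w,w))
The prefix is ∃p ∀t ∃r ∃w: 1 universal, 3 existential.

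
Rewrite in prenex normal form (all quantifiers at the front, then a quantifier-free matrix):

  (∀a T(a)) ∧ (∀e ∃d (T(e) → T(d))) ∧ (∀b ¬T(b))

Rewrite implications/biconditionals: A → B as ¬A ∨ B.
  (∀a T(a)) ∧ (∀e ∃d (¬T(e) ∨ T(d))) ∧ (∀b ¬T(b))
All bound variables are already distinct, so no renaming is needed.
Finally move all quantifiers to the prefix:
  ∀a ∀e ∃d ∀b (T(a) ∧ (¬T(e) ∨ T(d)) ∧ ¬T(b))

∀a ∀e ∃d ∀b (T(a) ∧ (¬T(e) ∨ T(d)) ∧ ¬T(b))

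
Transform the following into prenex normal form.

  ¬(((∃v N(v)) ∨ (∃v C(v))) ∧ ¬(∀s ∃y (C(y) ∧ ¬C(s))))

∀v ∀q ∀s ∃y (¬N(v) ∧ ¬C(q) ∨ C(y) ∧ ¬C(s))

Move each ¬ inward, flipping quantifiers it crosses:
  (∀v ¬N(v)) ∧ (∀v ¬C(v)) ∨ (∀s ∃y (C(y) ∧ ¬C(s)))
Standardize variables apart so no two quantifiers bind the same name: v↦q.
  (∀v ¬N(v)) ∧ (∀q ¬C(q)) ∨ (∀s ∃y (C(y) ∧ ¬C(s)))
Pull the quantifiers to the front (each side's bound variable is not free in the other side):
  ∀v ∀q ∀s ∃y (¬N(v) ∧ ¬C(q) ∨ C(y) ∧ ¬C(s))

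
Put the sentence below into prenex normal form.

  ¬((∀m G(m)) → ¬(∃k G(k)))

Rewrite implications/biconditionals: A → B as ¬A ∨ B.
  ¬(¬(∀m G(m)) ∨ ¬(∃k G(k)))
Drive negations inward (¬∀x A ≡ ∃x ¬A, ¬∃x A ≡ ∀x ¬A, De Morgan for ∧/∨):
  (∀m G(m)) ∧ (∃k G(k))
Finally move all quantifiers to the prefix:
  ∀m ∃k (G(m) ∧ G(k))

∀m ∃k (G(m) ∧ G(k))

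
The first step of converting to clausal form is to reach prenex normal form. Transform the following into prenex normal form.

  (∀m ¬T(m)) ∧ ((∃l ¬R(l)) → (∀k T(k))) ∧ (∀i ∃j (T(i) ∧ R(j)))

∀m ∀l ∀k ∀i ∃j (¬T(m) ∧ (R(l) ∨ T(k)) ∧ T(i) ∧ R(j))

Rewrite implications/biconditionals: A → B as ¬A ∨ B.
  (∀m ¬T(m)) ∧ (¬(∃l ¬R(l)) ∨ (∀k T(k))) ∧ (∀i ∃j (T(i) ∧ R(j)))
Push ¬ through the quantifiers and connectives to reach negation normal form:
  (∀m ¬T(m)) ∧ ((∀l R(l)) ∨ (∀k T(k))) ∧ (∀i ∃j (T(i) ∧ R(j)))
All bound variables are already distinct, so no renaming is needed.
Extract every quantifier outward, since the variables are now distinct and don't occur free across branches:
  ∀m ∀l ∀k ∀i ∃j (¬T(m) ∧ (R(l) ∨ T(k)) ∧ T(i) ∧ R(j))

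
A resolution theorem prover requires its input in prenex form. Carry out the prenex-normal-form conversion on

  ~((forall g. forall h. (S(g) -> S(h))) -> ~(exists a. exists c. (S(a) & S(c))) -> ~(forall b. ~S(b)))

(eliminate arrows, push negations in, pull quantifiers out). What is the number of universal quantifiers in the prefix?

Eliminate → and ↔ using ¬ and ∨.
  ~(~(forall g. forall h. (~S(g) | S(h))) | ~~(exists a. exists c. (S(a) & S(c))) | ~(forall b. ~S(b)))
Push ¬ through the quantifiers and connectives to reach negation normal form:
  (forall g. forall h. (~S(g) | S(h))) & (forall a. forall c. (~S(a) | ~S(c))) & (forall b. ~S(b))
All bound variables are already distinct, so no renaming is needed.
Extract every quantifier outward, since the variables are now distinct and don't occur free across branches:
  forall g. forall h. forall a. forall c. forall b. ((~S(g) | S(h)) & (~S(a) | ~S(c)) & ~S(b))
The prefix is forall g forall h forall a forall c forall b: 5 universal, 0 existential.

5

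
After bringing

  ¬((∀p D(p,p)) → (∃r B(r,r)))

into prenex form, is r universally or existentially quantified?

universal

Eliminate → and ↔ using ¬ and ∨.
  ¬(¬(∀p D(p,p)) ∨ (∃r B(r,r)))
Push ¬ through the quantifiers and connectives to reach negation normal form:
  (∀p D(p,p)) ∧ (∀r ¬B(r,r))
All bound variables are already distinct, so no renaming is needed.
Extract every quantifier outward, since the variables are now distinct and don't occur free across branches:
  ∀p ∀r (D(p,p) ∧ ¬B(r,r))
The quantifier ∃r sits under an odd number of negations (counting the antecedent side of each →), so it flips to ∀r.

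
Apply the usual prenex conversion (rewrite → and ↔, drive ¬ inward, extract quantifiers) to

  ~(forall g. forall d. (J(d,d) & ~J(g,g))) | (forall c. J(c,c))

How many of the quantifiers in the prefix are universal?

1

Drive negations inward (¬∀x A ≡ ∃x ¬A, ¬∃x A ≡ ∀x ¬A, De Morgan for ∧/∨):
  (exists g. exists d. (~J(d,d) | J(g,g))) | (forall c. J(c,c))
Finally move all quantifiers to the prefix:
  exists g. exists d. forall c. (~J(d,d) | J(g,g) | J(c,c))
The prefix is exists g exists d forall c: 1 universal, 2 existential.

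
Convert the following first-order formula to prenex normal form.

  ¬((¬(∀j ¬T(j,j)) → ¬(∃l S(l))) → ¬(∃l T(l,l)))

Rewrite implications/biconditionals: A → B as ¬A ∨ B.
  ¬(¬(¬¬(∀j ¬T(j,j)) ∨ ¬(∃l S(l))) ∨ ¬(∃l T(l,l)))
Move each ¬ inward, flipping quantifiers it crosses:
  ((∀j ¬T(j,j)) ∨ (∀l ¬S(l))) ∧ (∃l T(l,l))
Standardize variables apart so no two quantifiers bind the same name: l↦y.
  ((∀j ¬T(j,j)) ∨ (∀l ¬S(l))) ∧ (∃y T(y,y))
Extract every quantifier outward, since the variables are now distinct and don't occur free across branches:
  ∀j ∀l ∃y ((¬T(j,j) ∨ ¬S(l)) ∧ T(y,y))

∀j ∀l ∃y ((¬T(j,j) ∨ ¬S(l)) ∧ T(y,y))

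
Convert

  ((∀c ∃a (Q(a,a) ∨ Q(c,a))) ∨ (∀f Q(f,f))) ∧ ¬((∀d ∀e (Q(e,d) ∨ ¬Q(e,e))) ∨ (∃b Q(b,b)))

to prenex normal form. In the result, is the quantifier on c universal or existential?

universal

Push ¬ through the quantifiers and connectives to reach negation normal form:
  ((∀c ∃a (Q(a,a) ∨ Q(c,a))) ∨ (∀f Q(f,f))) ∧ (∃d ∃e (¬Q(e,d) ∧ Q(e,e))) ∧ (∀b ¬Q(b,b))
All bound variables are already distinct, so no renaming is needed.
Finally move all quantifiers to the prefix:
  ∀c ∃a ∀f ∃d ∃e ∀b ((Q(a,a) ∨ Q(c,a) ∨ Q(f,f)) ∧ ¬Q(e,d) ∧ Q(e,e) ∧ ¬Q(b,b))
The quantifier ∀c sits under an even number of negations, so it remains universal.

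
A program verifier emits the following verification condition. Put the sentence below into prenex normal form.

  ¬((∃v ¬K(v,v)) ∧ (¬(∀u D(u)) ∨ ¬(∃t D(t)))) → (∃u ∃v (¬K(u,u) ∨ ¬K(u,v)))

Eliminate → and ↔ using ¬ and ∨.
  ¬¬((∃v ¬K(v,v)) ∧ (¬(∀u D(u)) ∨ ¬(∃t D(t)))) ∨ (∃u ∃v (¬K(u,u) ∨ ¬K(u,v)))
Drive negations inward (¬∀x A ≡ ∃x ¬A, ¬∃x A ≡ ∀x ¬A, De Morgan for ∧/∨):
  (∃v ¬K(v,v)) ∧ ((∃u ¬D(u)) ∨ (∀t ¬D(t))) ∨ (∃u ∃v (¬K(u,u) ∨ ¬K(u,v)))
Standardize variables apart so no two quantifiers bind the same name: u↦p, v↦q.
  (∃v ¬K(v,v)) ∧ ((∃u ¬D(u)) ∨ (∀t ¬D(t))) ∨ (∃p ∃q (¬K(p,p) ∨ ¬K(p,q)))
Pull the quantifiers to the front (each side's bound variable is not free in the other side):
  ∃v ∃u ∀t ∃p ∃q (¬K(v,v) ∧ (¬D(u) ∨ ¬D(t)) ∨ ¬K(p,p) ∨ ¬K(p,q))

∃v ∃u ∀t ∃p ∃q (¬K(v,v) ∧ (¬D(u) ∨ ¬D(t)) ∨ ¬K(p,p) ∨ ¬K(p,q))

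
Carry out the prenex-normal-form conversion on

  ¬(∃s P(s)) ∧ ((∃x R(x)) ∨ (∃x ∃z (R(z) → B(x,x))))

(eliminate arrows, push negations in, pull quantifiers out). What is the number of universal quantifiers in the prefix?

1

Eliminate → and ↔ using ¬ and ∨.
  ¬(∃s P(s)) ∧ ((∃x R(x)) ∨ (∃x ∃z (¬R(z) ∨ B(x,x))))
Push ¬ through the quantifiers and connectives to reach negation normal form:
  (∀s ¬P(s)) ∧ ((∃x R(x)) ∨ (∃x ∃z (¬R(z) ∨ B(x,x))))
Standardize variables apart so no two quantifiers bind the same name: x↦b.
  (∀s ¬P(s)) ∧ ((∃x R(x)) ∨ (∃b ∃z (¬R(z) ∨ B(b,b))))
Finally move all quantifiers to the prefix:
  ∀s ∃x ∃b ∃z (¬P(s) ∧ (R(x) ∨ ¬R(z) ∨ B(b,b)))
The prefix is ∀s ∃x ∃b ∃z: 1 universal, 3 existential.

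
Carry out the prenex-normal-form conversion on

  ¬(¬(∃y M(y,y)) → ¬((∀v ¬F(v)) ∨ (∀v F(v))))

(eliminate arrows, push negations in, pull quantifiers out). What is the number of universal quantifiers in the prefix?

First replace A → B with ¬A ∨ B.
  ¬(¬¬(∃y M(y,y)) ∨ ¬((∀v ¬F(v)) ∨ (∀v F(v))))
Drive negations inward (¬∀x A ≡ ∃x ¬A, ¬∃x A ≡ ∀x ¬A, De Morgan for ∧/∨):
  (∀y ¬M(y,y)) ∧ ((∀v ¬F(v)) ∨ (∀v F(v)))
Give each quantifier a distinct variable: v↦r.
  (∀y ¬M(y,y)) ∧ ((∀v ¬F(v)) ∨ (∀r F(r)))
Extract every quantifier outward, since the variables are now distinct and don't occur free across branches:
  ∀y ∀v ∀r (¬M(y,y) ∧ (¬F(v) ∨ F(r)))
The prefix is ∀y ∀v ∀r: 3 universal, 0 existential.

3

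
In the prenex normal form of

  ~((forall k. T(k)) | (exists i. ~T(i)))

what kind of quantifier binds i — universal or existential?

Move each ¬ inward, flipping quantifiers it crosses:
  (exists k. ~T(k)) & (forall i. T(i))
Pull the quantifiers to the front (each side's bound variable is not free in the other side):
  exists k. forall i. (~T(k) & T(i))
The quantifier exists i sits under an odd number of negations, so it flips to forall i.

universal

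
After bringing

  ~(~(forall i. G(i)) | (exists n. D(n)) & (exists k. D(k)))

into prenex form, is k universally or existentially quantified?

Move each ¬ inward, flipping quantifiers it crosses:
  (forall i. G(i)) & ((forall n. ~D(n)) | (forall k. ~D(k)))
Extract every quantifier outward, since the variables are now distinct and don't occur free across branches:
  forall i. forall n. forall k. (G(i) & (~D(n) | ~D(k)))
The quantifier exists k sits under an odd number of negations, so it flips to forall k.

universal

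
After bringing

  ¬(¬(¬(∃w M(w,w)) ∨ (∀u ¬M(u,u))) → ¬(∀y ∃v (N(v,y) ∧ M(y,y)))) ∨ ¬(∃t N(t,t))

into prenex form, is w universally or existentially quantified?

Eliminate → and ↔ using ¬ and ∨.
  ¬(¬¬(¬(∃w M(w,w)) ∨ (∀u ¬M(u,u))) ∨ ¬(∀y ∃v (N(v,y) ∧ M(y,y)))) ∨ ¬(∃t N(t,t))
Push ¬ through the quantifiers and connectives to reach negation normal form:
  (∃w M(w,w)) ∧ (∃u M(u,u)) ∧ (∀y ∃v (N(v,y) ∧ M(y,y))) ∨ (∀t ¬N(t,t))
All bound variables are already distinct, so no renaming is needed.
Finally move all quantifiers to the prefix:
  ∃w ∃u ∀y ∃v ∀t (M(w,w) ∧ M(u,u) ∧ N(v,y) ∧ M(y,y) ∨ ¬N(t,t))
The quantifier ∃w sits under an even number of negations (counting the antecedent side of each →), so it remains existential.

existential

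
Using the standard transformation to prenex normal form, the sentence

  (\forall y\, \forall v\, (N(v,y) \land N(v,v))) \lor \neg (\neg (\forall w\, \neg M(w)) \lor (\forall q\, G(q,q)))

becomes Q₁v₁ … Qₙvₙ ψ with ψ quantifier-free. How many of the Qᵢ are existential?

1

Move each ¬ inward, flipping quantifiers it crosses:
  (\forall y\, \forall v\, (N(v,y) \land N(v,v))) \lor (\forall w\, \neg M(w)) \land (\exists q\, \neg G(q,q))
All bound variables are already distinct, so no renaming is needed.
Pull the quantifiers to the front (each side's bound variable is not free in the other side):
  \forall y\, \forall v\, \forall w\, \exists q\, (N(v,y) \land N(v,v) \lor \neg M(w) \land \neg G(q,q))
The prefix is \forall y \forall v \forall w \exists q: 3 universal, 1 existential.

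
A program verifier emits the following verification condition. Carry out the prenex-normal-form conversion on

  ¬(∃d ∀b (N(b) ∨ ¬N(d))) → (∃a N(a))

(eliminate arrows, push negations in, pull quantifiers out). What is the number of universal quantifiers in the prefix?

Rewrite implications/biconditionals: A → B as ¬A ∨ B.
  ¬¬(∃d ∀b (N(b) ∨ ¬N(d))) ∨ (∃a N(a))
Push ¬ through the quantifiers and connectives to reach negation normal form:
  (∃d ∀b (N(b) ∨ ¬N(d))) ∨ (∃a N(a))
Extract every quantifier outward, since the variables are now distinct and don't occur free across branches:
  ∃d ∀b ∃a (N(b) ∨ ¬N(d) ∨ N(a))
The prefix is ∃d ∀b ∃a: 1 universal, 2 existential.

1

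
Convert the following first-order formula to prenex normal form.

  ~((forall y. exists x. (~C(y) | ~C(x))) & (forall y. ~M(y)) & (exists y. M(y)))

Move each ¬ inward, flipping quantifiers it crosses:
  (exists y. forall x. (C(y) & C(x))) | (exists y. M(y)) | (forall y. ~M(y))
Give each quantifier a distinct variable: y↦w, y↦r.
  (exists y. forall x. (C(y) & C(x))) | (exists w. M(w)) | (forall r. ~M(r))
Pull the quantifiers to the front (each side's bound variable is not free in the other side):
  exists y. forall x. exists w. forall r. (C(y) & C(x) | M(w) | ~M(r))

exists y. forall x. exists w. forall r. (C(y) & C(x) | M(w) | ~M(r))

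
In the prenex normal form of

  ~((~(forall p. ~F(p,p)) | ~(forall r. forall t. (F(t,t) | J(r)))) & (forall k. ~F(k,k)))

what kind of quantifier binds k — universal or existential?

existential

Push ¬ through the quantifiers and connectives to reach negation normal form:
  (forall p. ~F(p,p)) & (forall r. forall t. (F(t,t) | J(r))) | (exists k. F(k,k))
Extract every quantifier outward, since the variables are now distinct and don't occur free across branches:
  forall p. forall r. forall t. exists k. (~F(p,p) & (F(t,t) | J(r)) | F(k,k))
The quantifier forall k sits under an odd number of negations, so it flips to exists k.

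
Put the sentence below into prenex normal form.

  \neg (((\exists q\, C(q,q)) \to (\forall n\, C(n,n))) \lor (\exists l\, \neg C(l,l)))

\exists q\, \exists n\, \forall l\, (C(q,q) \land \neg C(n,n) \land C(l,l))

Eliminate → and ↔ using ¬ and ∨.
  \neg (\neg (\exists q\, C(q,q)) \lor (\forall n\, C(n,n)) \lor (\exists l\, \neg C(l,l)))
Move each ¬ inward, flipping quantifiers it crosses:
  (\exists q\, C(q,q)) \land (\exists n\, \neg C(n,n)) \land (\forall l\, C(l,l))
Pull the quantifiers to the front (each side's bound variable is not free in the other side):
  \exists q\, \exists n\, \forall l\, (C(q,q) \land \neg C(n,n) \land C(l,l))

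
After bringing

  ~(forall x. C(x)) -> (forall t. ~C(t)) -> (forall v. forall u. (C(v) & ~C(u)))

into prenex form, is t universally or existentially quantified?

Rewrite implications/biconditionals: A → B as ¬A ∨ B.
  ~~(forall x. C(x)) | ~(forall t. ~C(t)) | (forall v. forall u. (C(v) & ~C(u)))
Push ¬ through the quantifiers and connectives to reach negation normal form:
  (forall x. C(x)) | (exists t. C(t)) | (forall v. forall u. (C(v) & ~C(u)))
All bound variables are already distinct, so no renaming is needed.
Pull the quantifiers to the front (each side's bound variable is not free in the other side):
  forall x. exists t. forall v. forall u. (C(x) | C(t) | C(v) & ~C(u))
The quantifier forall t sits under an odd number of negations (counting the antecedent side of each →), so it flips to exists t.

existential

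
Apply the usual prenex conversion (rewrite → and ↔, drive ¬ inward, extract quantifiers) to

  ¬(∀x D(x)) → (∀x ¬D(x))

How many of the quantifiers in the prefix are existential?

0

Rewrite implications/biconditionals: A → B as ¬A ∨ B.
  ¬¬(∀x D(x)) ∨ (∀x ¬D(x))
Drive negations inward (¬∀x A ≡ ∃x ¬A, ¬∃x A ≡ ∀x ¬A, De Morgan for ∧/∨):
  (∀x D(x)) ∨ (∀x ¬D(x))
Rename bound variables to avoid capture: x↦u1.
  (∀x D(x)) ∨ (∀u1 ¬D(u1))
Finally move all quantifiers to the prefix:
  ∀x ∀u1 (D(x) ∨ ¬D(u1))
The prefix is ∀x ∀u1: 2 universal, 0 existential.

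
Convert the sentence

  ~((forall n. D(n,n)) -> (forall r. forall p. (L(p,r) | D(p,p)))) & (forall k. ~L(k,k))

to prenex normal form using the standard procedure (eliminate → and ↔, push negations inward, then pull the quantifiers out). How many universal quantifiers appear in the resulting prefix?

First replace A → B with ¬A ∨ B.
  ~(~(forall n. D(n,n)) | (forall r. forall p. (L(p,r) | D(p,p)))) & (forall k. ~L(k,k))
Move each ¬ inward, flipping quantifiers it crosses:
  (forall n. D(n,n)) & (exists r. exists p. (~L(p,r) & ~D(p,p))) & (forall k. ~L(k,k))
All bound variables are already distinct, so no renaming is needed.
Pull the quantifiers to the front (each side's bound variable is not free in the other side):
  forall n. exists r. exists p. forall k. (D(n,n) & ~L(p,r) & ~D(p,p) & ~L(k,k))
The prefix is forall n exists r exists p forall k: 2 universal, 2 existential.

2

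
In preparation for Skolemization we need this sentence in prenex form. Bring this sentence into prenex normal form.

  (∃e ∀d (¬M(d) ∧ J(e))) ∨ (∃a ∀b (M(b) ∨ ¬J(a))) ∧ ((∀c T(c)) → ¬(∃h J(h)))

Rewrite implications/biconditionals: A → B as ¬A ∨ B.
  (∃e ∀d (¬M(d) ∧ J(e))) ∨ (∃a ∀b (M(b) ∨ ¬J(a))) ∧ (¬(∀c T(c)) ∨ ¬(∃h J(h)))
Move each ¬ inward, flipping quantifiers it crosses:
  (∃e ∀d (¬M(d) ∧ J(e))) ∨ (∃a ∀b (M(b) ∨ ¬J(a))) ∧ ((∃c ¬T(c)) ∨ (∀h ¬J(h)))
Pull the quantifiers to the front (each side's bound variable is not free in the other side):
  ∃e ∀d ∃a ∀b ∃c ∀h (¬M(d) ∧ J(e) ∨ (M(b) ∨ ¬J(a)) ∧ (¬T(c) ∨ ¬J(h)))

∃e ∀d ∃a ∀b ∃c ∀h (¬M(d) ∧ J(e) ∨ (M(b) ∨ ¬J(a)) ∧ (¬T(c) ∨ ¬J(h)))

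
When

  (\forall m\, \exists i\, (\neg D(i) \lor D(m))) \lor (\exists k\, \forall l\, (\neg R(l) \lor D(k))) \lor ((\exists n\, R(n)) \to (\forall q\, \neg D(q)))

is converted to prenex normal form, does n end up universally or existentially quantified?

universal

Rewrite implications/biconditionals: A → B as ¬A ∨ B.
  (\forall m\, \exists i\, (\neg D(i) \lor D(m))) \lor (\exists k\, \forall l\, (\neg R(l) \lor D(k))) \lor \neg (\exists n\, R(n)) \lor (\forall q\, \neg D(q))
Drive negations inward (¬∀x A ≡ ∃x ¬A, ¬∃x A ≡ ∀x ¬A, De Morgan for ∧/∨):
  (\forall m\, \exists i\, (\neg D(i) \lor D(m))) \lor (\exists k\, \forall l\, (\neg R(l) \lor D(k))) \lor (\forall n\, \neg R(n)) \lor (\forall q\, \neg D(q))
All bound variables are already distinct, so no renaming is needed.
Pull the quantifiers to the front (each side's bound variable is not free in the other side):
  \forall m\, \exists i\, \exists k\, \forall l\, \forall n\, \forall q\, (\neg D(i) \lor D(m) \lor \neg R(l) \lor D(k) \lor \neg R(n) \lor \neg D(q))
The quantifier \exists n sits under an odd number of negations (counting the antecedent side of each →), so it flips to \forall n.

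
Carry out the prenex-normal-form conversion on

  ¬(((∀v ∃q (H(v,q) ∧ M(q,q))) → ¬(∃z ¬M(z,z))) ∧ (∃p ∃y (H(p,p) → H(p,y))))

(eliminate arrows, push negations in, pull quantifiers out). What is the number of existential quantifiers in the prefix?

2

Eliminate → and ↔ using ¬ and ∨.
  ¬((¬(∀v ∃q (H(v,q) ∧ M(q,q))) ∨ ¬(∃z ¬M(z,z))) ∧ (∃p ∃y (¬H(p,p) ∨ H(p,y))))
Move each ¬ inward, flipping quantifiers it crosses:
  (∀v ∃q (H(v,q) ∧ M(q,q))) ∧ (∃z ¬M(z,z)) ∨ (∀p ∀y (H(p,p) ∧ ¬H(p,y)))
All bound variables are already distinct, so no renaming is needed.
Extract every quantifier outward, since the variables are now distinct and don't occur free across branches:
  ∀v ∃q ∃z ∀p ∀y (H(v,q) ∧ M(q,q) ∧ ¬M(z,z) ∨ H(p,p) ∧ ¬H(p,y))
The prefix is ∀v ∃q ∃z ∀p ∀y: 3 universal, 2 existential.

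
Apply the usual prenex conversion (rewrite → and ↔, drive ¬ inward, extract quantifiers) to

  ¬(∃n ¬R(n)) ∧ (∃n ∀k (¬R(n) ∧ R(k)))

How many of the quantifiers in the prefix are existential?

1

Move each ¬ inward, flipping quantifiers it crosses:
  (∀n R(n)) ∧ (∃n ∀k (¬R(n) ∧ R(k)))
Standardize variables apart so no two quantifiers bind the same name: n↦w.
  (∀n R(n)) ∧ (∃w ∀k (¬R(w) ∧ R(k)))
Finally move all quantifiers to the prefix:
  ∀n ∃w ∀k (R(n) ∧ ¬R(w) ∧ R(k))
The prefix is ∀n ∃w ∀k: 2 universal, 1 existential.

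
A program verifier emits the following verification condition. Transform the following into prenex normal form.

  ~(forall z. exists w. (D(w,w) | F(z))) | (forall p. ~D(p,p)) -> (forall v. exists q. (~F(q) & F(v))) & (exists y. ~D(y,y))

forall z. exists w. exists p. forall v. exists q. exists y. ((D(w,w) | F(z)) & D(p,p) | ~F(q) & F(v) & ~D(y,y))

Rewrite implications/biconditionals: A → B as ¬A ∨ B.
  ~(~(forall z. exists w. (D(w,w) | F(z))) | (forall p. ~D(p,p))) | (forall v. exists q. (~F(q) & F(v))) & (exists y. ~D(y,y))
Move each ¬ inward, flipping quantifiers it crosses:
  (forall z. exists w. (D(w,w) | F(z))) & (exists p. D(p,p)) | (forall v. exists q. (~F(q) & F(v))) & (exists y. ~D(y,y))
All bound variables are already distinct, so no renaming is needed.
Extract every quantifier outward, since the variables are now distinct and don't occur free across branches:
  forall z. exists w. exists p. forall v. exists q. exists y. ((D(w,w) | F(z)) & D(p,p) | ~F(q) & F(v) & ~D(y,y))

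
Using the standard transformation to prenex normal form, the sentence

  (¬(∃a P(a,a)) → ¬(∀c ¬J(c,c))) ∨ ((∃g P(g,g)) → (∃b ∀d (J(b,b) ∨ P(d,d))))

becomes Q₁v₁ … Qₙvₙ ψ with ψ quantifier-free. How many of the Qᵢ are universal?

Eliminate → and ↔ using ¬ and ∨.
  ¬¬(∃a P(a,a)) ∨ ¬(∀c ¬J(c,c)) ∨ ¬(∃g P(g,g)) ∨ (∃b ∀d (J(b,b) ∨ P(d,d)))
Move each ¬ inward, flipping quantifiers it crosses:
  (∃a P(a,a)) ∨ (∃c J(c,c)) ∨ (∀g ¬P(g,g)) ∨ (∃b ∀d (J(b,b) ∨ P(d,d)))
Extract every quantifier outward, since the variables are now distinct and don't occur free across branches:
  ∃a ∃c ∀g ∃b ∀d (P(a,a) ∨ J(c,c) ∨ ¬P(g,g) ∨ J(b,b) ∨ P(d,d))
The prefix is ∃a ∃c ∀g ∃b ∀d: 2 universal, 3 existential.

2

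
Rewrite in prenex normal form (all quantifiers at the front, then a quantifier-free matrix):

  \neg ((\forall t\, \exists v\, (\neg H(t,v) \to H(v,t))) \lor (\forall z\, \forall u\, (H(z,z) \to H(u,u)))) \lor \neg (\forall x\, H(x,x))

Rewrite implications/biconditionals: A → B as ¬A ∨ B.
  \neg ((\forall t\, \exists v\, (\neg \neg H(t,v) \lor H(v,t))) \lor (\forall z\, \forall u\, (\neg H(z,z) \lor H(u,u)))) \lor \neg (\forall x\, H(x,x))
Push ¬ through the quantifiers and connectives to reach negation normal form:
  (\exists t\, \forall v\, (\neg H(t,v) \land \neg H(v,t))) \land (\exists z\, \exists u\, (H(z,z) \land \neg H(u,u))) \lor (\exists x\, \neg H(x,x))
All bound variables are already distinct, so no renaming is needed.
Extract every quantifier outward, since the variables are now distinct and don't occur free across branches:
  \exists t\, \forall v\, \exists z\, \exists u\, \exists x\, (\neg H(t,v) \land \neg H(v,t) \land H(z,z) \land \neg H(u,u) \lor \neg H(x,x))

\exists t\, \forall v\, \exists z\, \exists u\, \exists x\, (\neg H(t,v) \land \neg H(v,t) \land H(z,z) \land \neg H(u,u) \lor \neg H(x,x))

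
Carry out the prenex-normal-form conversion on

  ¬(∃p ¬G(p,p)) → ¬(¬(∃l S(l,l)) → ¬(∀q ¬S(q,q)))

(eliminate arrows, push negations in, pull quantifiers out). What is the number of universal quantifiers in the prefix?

Eliminate → and ↔ using ¬ and ∨.
  ¬¬(∃p ¬G(p,p)) ∨ ¬(¬¬(∃l S(l,l)) ∨ ¬(∀q ¬S(q,q)))
Push ¬ through the quantifiers and connectives to reach negation normal form:
  (∃p ¬G(p,p)) ∨ (∀l ¬S(l,l)) ∧ (∀q ¬S(q,q))
All bound variables are already distinct, so no renaming is needed.
Pull the quantifiers to the front (each side's bound variable is not free in the other side):
  ∃p ∀l ∀q (¬G(p,p) ∨ ¬S(l,l) ∧ ¬S(q,q))
The prefix is ∃p ∀l ∀q: 2 universal, 1 existential.

2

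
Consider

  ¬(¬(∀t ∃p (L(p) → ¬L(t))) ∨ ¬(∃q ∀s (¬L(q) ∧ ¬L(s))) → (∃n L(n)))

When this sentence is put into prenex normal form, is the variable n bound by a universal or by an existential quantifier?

universal

Rewrite implications/biconditionals: A → B as ¬A ∨ B.
  ¬(¬(¬(∀t ∃p (¬L(p) ∨ ¬L(t))) ∨ ¬(∃q ∀s (¬L(q) ∧ ¬L(s)))) ∨ (∃n L(n)))
Drive negations inward (¬∀x A ≡ ∃x ¬A, ¬∃x A ≡ ∀x ¬A, De Morgan for ∧/∨):
  ((∃t ∀p (L(p) ∧ L(t))) ∨ (∀q ∃s (L(q) ∨ L(s)))) ∧ (∀n ¬L(n))
All bound variables are already distinct, so no renaming is needed.
Extract every quantifier outward, since the variables are now distinct and don't occur free across branches:
  ∃t ∀p ∀q ∃s ∀n ((L(p) ∧ L(t) ∨ L(q) ∨ L(s)) ∧ ¬L(n))
The quantifier ∃n sits under an odd number of negations (counting the antecedent side of each →), so it flips to ∀n.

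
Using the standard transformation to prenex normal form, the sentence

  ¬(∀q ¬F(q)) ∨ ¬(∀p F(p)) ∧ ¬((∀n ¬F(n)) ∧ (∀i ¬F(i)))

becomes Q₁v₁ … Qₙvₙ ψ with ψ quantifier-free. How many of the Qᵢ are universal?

0

Drive negations inward (¬∀x A ≡ ∃x ¬A, ¬∃x A ≡ ∀x ¬A, De Morgan for ∧/∨):
  (∃q F(q)) ∨ (∃p ¬F(p)) ∧ ((∃n F(n)) ∨ (∃i F(i)))
All bound variables are already distinct, so no renaming is needed.
Extract every quantifier outward, since the variables are now distinct and don't occur free across branches:
  ∃q ∃p ∃n ∃i (F(q) ∨ ¬F(p) ∧ (F(n) ∨ F(i)))
The prefix is ∃q ∃p ∃n ∃i: 0 universal, 4 existential.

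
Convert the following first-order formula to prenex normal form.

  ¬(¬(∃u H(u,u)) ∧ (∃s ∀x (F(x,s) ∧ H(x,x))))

Move each ¬ inward, flipping quantifiers it crosses:
  (∃u H(u,u)) ∨ (∀s ∃x (¬F(x,s) ∨ ¬H(x,x)))
All bound variables are already distinct, so no renaming is needed.
Finally move all quantifiers to the prefix:
  ∃u ∀s ∃x (H(u,u) ∨ ¬F(x,s) ∨ ¬H(x,x))

∃u ∀s ∃x (H(u,u) ∨ ¬F(x,s) ∨ ¬H(x,x))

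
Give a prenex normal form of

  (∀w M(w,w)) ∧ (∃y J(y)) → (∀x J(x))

First replace A → B with ¬A ∨ B.
  ¬((∀w M(w,w)) ∧ (∃y J(y))) ∨ (∀x J(x))
Push ¬ through the quantifiers and connectives to reach negation normal form:
  (∃w ¬M(w,w)) ∨ (∀y ¬J(y)) ∨ (∀x J(x))
Finally move all quantifiers to the prefix:
  ∃w ∀y ∀x (¬M(w,w) ∨ ¬J(y) ∨ J(x))

∃w ∀y ∀x (¬M(w,w) ∨ ¬J(y) ∨ J(x))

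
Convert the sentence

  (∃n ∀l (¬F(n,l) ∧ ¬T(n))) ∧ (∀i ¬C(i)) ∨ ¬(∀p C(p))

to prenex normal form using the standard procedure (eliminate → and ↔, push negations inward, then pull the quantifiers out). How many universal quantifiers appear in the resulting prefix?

Drive negations inward (¬∀x A ≡ ∃x ¬A, ¬∃x A ≡ ∀x ¬A, De Morgan for ∧/∨):
  (∃n ∀l (¬F(n,l) ∧ ¬T(n))) ∧ (∀i ¬C(i)) ∨ (∃p ¬C(p))
All bound variables are already distinct, so no renaming is needed.
Finally move all quantifiers to the prefix:
  ∃n ∀l ∀i ∃p (¬F(n,l) ∧ ¬T(n) ∧ ¬C(i) ∨ ¬C(p))
The prefix is ∃n ∀l ∀i ∃p: 2 universal, 2 existential.

2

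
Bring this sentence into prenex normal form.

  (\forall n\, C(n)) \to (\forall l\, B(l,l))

\exists n\, \forall l\, (\neg C(n) \lor B(l,l))

First replace A → B with ¬A ∨ B.
  \neg (\forall n\, C(n)) \lor (\forall l\, B(l,l))
Drive negations inward (¬∀x A ≡ ∃x ¬A, ¬∃x A ≡ ∀x ¬A, De Morgan for ∧/∨):
  (\exists n\, \neg C(n)) \lor (\forall l\, B(l,l))
All bound variables are already distinct, so no renaming is needed.
Finally move all quantifiers to the prefix:
  \exists n\, \forall l\, (\neg C(n) \lor B(l,l))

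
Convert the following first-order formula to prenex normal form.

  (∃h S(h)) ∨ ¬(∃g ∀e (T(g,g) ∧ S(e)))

Move each ¬ inward, flipping quantifiers it crosses:
  (∃h S(h)) ∨ (∀g ∃e (¬T(g,g) ∨ ¬S(e)))
All bound variables are already distinct, so no renaming is needed.
Extract every quantifier outward, since the variables are now distinct and don't occur free across branches:
  ∃h ∀g ∃e (S(h) ∨ ¬T(g,g) ∨ ¬S(e))

∃h ∀g ∃e (S(h) ∨ ¬T(g,g) ∨ ¬S(e))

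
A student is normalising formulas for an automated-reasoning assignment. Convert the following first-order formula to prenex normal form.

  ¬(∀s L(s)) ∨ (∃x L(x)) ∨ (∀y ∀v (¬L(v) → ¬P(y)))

Rewrite implications/biconditionals: A → B as ¬A ∨ B.
  ¬(∀s L(s)) ∨ (∃x L(x)) ∨ (∀y ∀v (¬¬L(v) ∨ ¬P(y)))
Push ¬ through the quantifiers and connectives to reach negation normal form:
  (∃s ¬L(s)) ∨ (∃x L(x)) ∨ (∀y ∀v (L(v) ∨ ¬P(y)))
All bound variables are already distinct, so no renaming is needed.
Pull the quantifiers to the front (each side's bound variable is not free in the other side):
  ∃s ∃x ∀y ∀v (¬L(s) ∨ L(x) ∨ L(v) ∨ ¬P(y))

∃s ∃x ∀y ∀v (¬L(s) ∨ L(x) ∨ L(v) ∨ ¬P(y))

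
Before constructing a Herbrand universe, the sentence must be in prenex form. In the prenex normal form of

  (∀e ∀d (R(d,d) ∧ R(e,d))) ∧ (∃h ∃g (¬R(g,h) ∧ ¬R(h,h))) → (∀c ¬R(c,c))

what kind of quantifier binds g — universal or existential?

Eliminate → and ↔ using ¬ and ∨.
  ¬((∀e ∀d (R(d,d) ∧ R(e,d))) ∧ (∃h ∃g (¬R(g,h) ∧ ¬R(h,h)))) ∨ (∀c ¬R(c,c))
Move each ¬ inward, flipping quantifiers it crosses:
  (∃e ∃d (¬R(d,d) ∨ ¬R(e,d))) ∨ (∀h ∀g (R(g,h) ∨ R(h,h))) ∨ (∀c ¬R(c,c))
Finally move all quantifiers to the prefix:
  ∃e ∃d ∀h ∀g ∀c (¬R(d,d) ∨ ¬R(e,d) ∨ R(g,h) ∨ R(h,h) ∨ ¬R(c,c))
The quantifier ∃g sits under an odd number of negations (counting the antecedent side of each →), so it flips to ∀g.

universal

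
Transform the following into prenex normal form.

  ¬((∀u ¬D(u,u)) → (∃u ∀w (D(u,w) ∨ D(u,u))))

∀u ∀t ∃w (¬D(u,u) ∧ ¬D(t,w) ∧ ¬D(t,t))

Rewrite implications/biconditionals: A → B as ¬A ∨ B.
  ¬(¬(∀u ¬D(u,u)) ∨ (∃u ∀w (D(u,w) ∨ D(u,u))))
Move each ¬ inward, flipping quantifiers it crosses:
  (∀u ¬D(u,u)) ∧ (∀u ∃w (¬D(u,w) ∧ ¬D(u,u)))
Rename bound variables to avoid capture: u↦t.
  (∀u ¬D(u,u)) ∧ (∀t ∃w (¬D(t,w) ∧ ¬D(t,t)))
Pull the quantifiers to the front (each side's bound variable is not free in the other side):
  ∀u ∀t ∃w (¬D(u,u) ∧ ¬D(t,w) ∧ ¬D(t,t))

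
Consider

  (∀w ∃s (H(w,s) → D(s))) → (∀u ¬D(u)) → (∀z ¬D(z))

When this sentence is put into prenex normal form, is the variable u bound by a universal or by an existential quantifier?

Rewrite implications/biconditionals: A → B as ¬A ∨ B.
  ¬(∀w ∃s (¬H(w,s) ∨ D(s))) ∨ ¬(∀u ¬D(u)) ∨ (∀z ¬D(z))
Push ¬ through the quantifiers and connectives to reach negation normal form:
  (∃w ∀s (H(w,s) ∧ ¬D(s))) ∨ (∃u D(u)) ∨ (∀z ¬D(z))
Finally move all quantifiers to the prefix:
  ∃w ∀s ∃u ∀z (H(w,s) ∧ ¬D(s) ∨ D(u) ∨ ¬D(z))
The quantifier ∀u sits under an odd number of negations (counting the antecedent side of each →), so it flips to ∃u.

existential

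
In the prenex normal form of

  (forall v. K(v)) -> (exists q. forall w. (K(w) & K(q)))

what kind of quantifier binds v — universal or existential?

Eliminate → and ↔ using ¬ and ∨.
  ~(forall v. K(v)) | (exists q. forall w. (K(w) & K(q)))
Move each ¬ inward, flipping quantifiers it crosses:
  (exists v. ~K(v)) | (exists q. forall w. (K(w) & K(q)))
All bound variables are already distinct, so no renaming is needed.
Finally move all quantifiers to the prefix:
  exists v. exists q. forall w. (~K(v) | K(w) & K(q))
The quantifier forall v sits under an odd number of negations (counting the antecedent side of each →), so it flips to exists v.

existential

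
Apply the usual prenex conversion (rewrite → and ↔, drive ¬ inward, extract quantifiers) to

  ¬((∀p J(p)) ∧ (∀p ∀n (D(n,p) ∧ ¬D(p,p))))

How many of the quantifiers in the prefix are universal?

0

Drive negations inward (¬∀x A ≡ ∃x ¬A, ¬∃x A ≡ ∀x ¬A, De Morgan for ∧/∨):
  (∃p ¬J(p)) ∨ (∃p ∃n (¬D(n,p) ∨ D(p,p)))
Rename bound variables to avoid capture: p↦b.
  (∃p ¬J(p)) ∨ (∃b ∃n (¬D(n,b) ∨ D(b,b)))
Finally move all quantifiers to the prefix:
  ∃p ∃b ∃n (¬J(p) ∨ ¬D(n,b) ∨ D(b,b))
The prefix is ∃p ∃b ∃n: 0 universal, 3 existential.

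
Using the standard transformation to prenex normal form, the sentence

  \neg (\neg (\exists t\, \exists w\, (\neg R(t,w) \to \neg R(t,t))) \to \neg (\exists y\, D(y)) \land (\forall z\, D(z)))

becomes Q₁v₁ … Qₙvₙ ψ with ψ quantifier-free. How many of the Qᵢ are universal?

2

First replace A → B with ¬A ∨ B.
  \neg (\neg \neg (\exists t\, \exists w\, (\neg \neg R(t,w) \lor \neg R(t,t))) \lor \neg (\exists y\, D(y)) \land (\forall z\, D(z)))
Move each ¬ inward, flipping quantifiers it crosses:
  (\forall t\, \forall w\, (\neg R(t,w) \land R(t,t))) \land ((\exists y\, D(y)) \lor (\exists z\, \neg D(z)))
All bound variables are already distinct, so no renaming is needed.
Extract every quantifier outward, since the variables are now distinct and don't occur free across branches:
  \forall t\, \forall w\, \exists y\, \exists z\, (\neg R(t,w) \land R(t,t) \land (D(y) \lor \neg D(z)))
The prefix is \forall t \forall w \exists y \exists z: 2 universal, 2 existential.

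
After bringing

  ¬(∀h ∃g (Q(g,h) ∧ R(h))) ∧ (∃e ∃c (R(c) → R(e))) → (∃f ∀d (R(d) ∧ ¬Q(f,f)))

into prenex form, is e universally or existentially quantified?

universal

Eliminate → and ↔ using ¬ and ∨.
  ¬(¬(∀h ∃g (Q(g,h) ∧ R(h))) ∧ (∃e ∃c (¬R(c) ∨ R(e)))) ∨ (∃f ∀d (R(d) ∧ ¬Q(f,f)))
Drive negations inward (¬∀x A ≡ ∃x ¬A, ¬∃x A ≡ ∀x ¬A, De Morgan for ∧/∨):
  (∀h ∃g (Q(g,h) ∧ R(h))) ∨ (∀e ∀c (R(c) ∧ ¬R(e))) ∨ (∃f ∀d (R(d) ∧ ¬Q(f,f)))
Pull the quantifiers to the front (each side's bound variable is not free in the other side):
  ∀h ∃g ∀e ∀c ∃f ∀d (Q(g,h) ∧ R(h) ∨ R(c) ∧ ¬R(e) ∨ R(d) ∧ ¬Q(f,f))
The quantifier ∃e sits under an odd number of negations (counting the antecedent side of each →), so it flips to ∀e.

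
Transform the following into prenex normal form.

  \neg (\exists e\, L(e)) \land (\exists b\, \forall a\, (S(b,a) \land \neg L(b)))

\forall e\, \exists b\, \forall a\, (\neg L(e) \land S(b,a) \land \neg L(b))

Push ¬ through the quantifiers and connectives to reach negation normal form:
  (\forall e\, \neg L(e)) \land (\exists b\, \forall a\, (S(b,a) \land \neg L(b)))
Pull the quantifiers to the front (each side's bound variable is not free in the other side):
  \forall e\, \exists b\, \forall a\, (\neg L(e) \land S(b,a) \land \neg L(b))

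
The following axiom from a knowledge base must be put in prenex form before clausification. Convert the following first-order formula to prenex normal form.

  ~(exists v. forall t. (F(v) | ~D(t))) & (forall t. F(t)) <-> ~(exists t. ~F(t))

Eliminate → and ↔ using ¬ and ∨; A ↔ B as (¬A ∨ B) ∧ (¬B ∨ A).
  (~(~(exists v. forall t. (F(v) | ~D(t))) & (forall t. F(t))) | ~(exists t. ~F(t))) & (~~(exists t. ~F(t)) | ~(exists v. forall t. (F(v) | ~D(t))) & (forall t. F(t)))
Drive negations inward (¬∀x A ≡ ∃x ¬A, ¬∃x A ≡ ∀x ¬A, De Morgan for ∧/∨):
  ((exists v. forall t. (F(v) | ~D(t))) | (exists t. ~F(t)) | (forall t. F(t))) & ((exists t. ~F(t)) | (forall v. exists t. (~F(v) & D(t))) & (forall t. F(t)))
Standardize variables apart so no two quantifiers bind the same name: t↦y1, t↦u1, t↦a, v↦y, t↦p, t↦s.
  ((exists v. forall t. (F(v) | ~D(t))) | (exists y1. ~F(y1)) | (forall u1. F(u1))) & ((exists a. ~F(a)) | (forall y. exists p. (~F(y) & D(p))) & (forall s. F(s)))
Pull the quantifiers to the front (each side's bound variable is not free in the other side):
  exists v. forall t. exists y1. forall u1. exists a. forall y. exists p. forall s. ((F(v) | ~D(t) | ~F(y1) | F(u1)) & (~F(a) | ~F(y) & D(p) & F(s)))

exists v. forall t. exists y1. forall u1. exists a. forall y. exists p. forall s. ((F(v) | ~D(t) | ~F(y1) | F(u1)) & (~F(a) | ~F(y) & D(p) & F(s)))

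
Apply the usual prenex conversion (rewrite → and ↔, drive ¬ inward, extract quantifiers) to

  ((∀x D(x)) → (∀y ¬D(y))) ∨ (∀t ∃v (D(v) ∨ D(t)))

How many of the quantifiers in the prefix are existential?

2

Eliminate → and ↔ using ¬ and ∨.
  ¬(∀x D(x)) ∨ (∀y ¬D(y)) ∨ (∀t ∃v (D(v) ∨ D(t)))
Move each ¬ inward, flipping quantifiers it crosses:
  (∃x ¬D(x)) ∨ (∀y ¬D(y)) ∨ (∀t ∃v (D(v) ∨ D(t)))
All bound variables are already distinct, so no renaming is needed.
Finally move all quantifiers to the prefix:
  ∃x ∀y ∀t ∃v (¬D(x) ∨ ¬D(y) ∨ D(v) ∨ D(t))
The prefix is ∃x ∀y ∀t ∃v: 2 universal, 2 existential.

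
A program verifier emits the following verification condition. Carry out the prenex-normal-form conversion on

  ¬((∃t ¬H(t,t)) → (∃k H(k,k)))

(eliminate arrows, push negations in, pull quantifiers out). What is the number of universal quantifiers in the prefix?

First replace A → B with ¬A ∨ B.
  ¬(¬(∃t ¬H(t,t)) ∨ (∃k H(k,k)))
Push ¬ through the quantifiers and connectives to reach negation normal form:
  (∃t ¬H(t,t)) ∧ (∀k ¬H(k,k))
All bound variables are already distinct, so no renaming is needed.
Extract every quantifier outward, since the variables are now distinct and don't occur free across branches:
  ∃t ∀k (¬H(t,t) ∧ ¬H(k,k))
The prefix is ∃t ∀k: 1 universal, 1 existential.

1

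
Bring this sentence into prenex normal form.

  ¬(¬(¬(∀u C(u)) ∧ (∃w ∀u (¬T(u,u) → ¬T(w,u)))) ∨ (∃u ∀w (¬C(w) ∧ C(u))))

∃u ∃w ∀w1 ∀x ∃x1 (¬C(u) ∧ (T(w1,w1) ∨ ¬T(w,w1)) ∧ (C(x1) ∨ ¬C(x)))

Rewrite implications/biconditionals: A → B as ¬A ∨ B.
  ¬(¬(¬(∀u C(u)) ∧ (∃w ∀u (¬¬T(u,u) ∨ ¬T(w,u)))) ∨ (∃u ∀w (¬C(w) ∧ C(u))))
Push ¬ through the quantifiers and connectives to reach negation normal form:
  (∃u ¬C(u)) ∧ (∃w ∀u (T(u,u) ∨ ¬T(w,u))) ∧ (∀u ∃w (C(w) ∨ ¬C(u)))
Standardize variables apart so no two quantifiers bind the same name: u↦w1, u↦x, w↦x1.
  (∃u ¬C(u)) ∧ (∃w ∀w1 (T(w1,w1) ∨ ¬T(w,w1))) ∧ (∀x ∃x1 (C(x1) ∨ ¬C(x)))
Pull the quantifiers to the front (each side's bound variable is not free in the other side):
  ∃u ∃w ∀w1 ∀x ∃x1 (¬C(u) ∧ (T(w1,w1) ∨ ¬T(w,w1)) ∧ (C(x1) ∨ ¬C(x)))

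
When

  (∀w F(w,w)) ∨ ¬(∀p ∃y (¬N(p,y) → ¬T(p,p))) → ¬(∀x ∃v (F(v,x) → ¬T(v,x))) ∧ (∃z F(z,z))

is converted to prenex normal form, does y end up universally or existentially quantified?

Rewrite implications/biconditionals: A → B as ¬A ∨ B.
  ¬((∀w F(w,w)) ∨ ¬(∀p ∃y (¬¬N(p,y) ∨ ¬T(p,p)))) ∨ ¬(∀x ∃v (¬F(v,x) ∨ ¬T(v,x))) ∧ (∃z F(z,z))
Move each ¬ inward, flipping quantifiers it crosses:
  (∃w ¬F(w,w)) ∧ (∀p ∃y (N(p,y) ∨ ¬T(p,p))) ∨ (∃x ∀v (F(v,x) ∧ T(v,x))) ∧ (∃z F(z,z))
All bound variables are already distinct, so no renaming is needed.
Extract every quantifier outward, since the variables are now distinct and don't occur free across branches:
  ∃w ∀p ∃y ∃x ∀v ∃z (¬F(w,w) ∧ (N(p,y) ∨ ¬T(p,p)) ∨ F(v,x) ∧ T(v,x) ∧ F(z,z))
The quantifier ∃y sits under an even number of negations (counting the antecedent side of each →), so it remains existential.

existential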